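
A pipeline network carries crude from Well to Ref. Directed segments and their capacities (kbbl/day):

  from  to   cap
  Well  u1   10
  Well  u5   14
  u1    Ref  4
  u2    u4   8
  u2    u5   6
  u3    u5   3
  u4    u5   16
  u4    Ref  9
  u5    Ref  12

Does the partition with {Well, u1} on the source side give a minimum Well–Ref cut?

No — its capacity is 18, but the minimum cut has capacity 16.

Given cut capacity: 14 + 4 = 18.
Augment Well→u1→Ref: bottleneck 4, flow now 4.
Augment Well→u5→Ref: bottleneck 12, flow now 16.
No augmenting path remains; maximum flow = 16.
In the residual graph, reachable from Well: {Well, u1, u5}.
Min-cut edges: u1→Ref (4), u5→Ref (12); capacity 4 + 12 = 16.
Cut capacity 18 exceeds the max flow 16, so it is not minimum.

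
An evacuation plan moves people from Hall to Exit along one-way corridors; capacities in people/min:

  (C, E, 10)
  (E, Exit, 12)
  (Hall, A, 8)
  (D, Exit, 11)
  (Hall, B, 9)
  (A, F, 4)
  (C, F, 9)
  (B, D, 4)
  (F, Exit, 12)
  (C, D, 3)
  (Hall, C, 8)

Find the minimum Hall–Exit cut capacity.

Augment Hall→A→F→Exit: bottleneck 4, flow now 4.
Augment Hall→B→D→Exit: bottleneck 4, flow now 8.
Augment Hall→C→D→Exit: bottleneck 3, flow now 11.
Augment Hall→C→E→Exit: bottleneck 5, flow now 16.
No augmenting path remains; maximum flow = 16.
By max-flow min-cut, the minimum cut capacity equals the max flow.
In the residual graph, reachable from Hall: {Hall, A, B}.
Min-cut edges: Hall→C (8), A→F (4), B→D (4); capacity 8 + 4 + 4 = 16.

16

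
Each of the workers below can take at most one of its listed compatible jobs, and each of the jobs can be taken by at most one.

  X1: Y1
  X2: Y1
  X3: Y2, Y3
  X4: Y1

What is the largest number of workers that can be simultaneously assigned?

Unit-capacity flow: source→left, listed edges, right→sink; max matching = max flow.
Augmenting path X1→Y1 (+1); matched 1.
Augmenting path X3→Y2 (+1); matched 2.
No augmenting path remains; maximum matching = 2.
König certificate: {X3, Y1} is a vertex cover of size 2 (every listed pair touches it), so no matching can be larger.

2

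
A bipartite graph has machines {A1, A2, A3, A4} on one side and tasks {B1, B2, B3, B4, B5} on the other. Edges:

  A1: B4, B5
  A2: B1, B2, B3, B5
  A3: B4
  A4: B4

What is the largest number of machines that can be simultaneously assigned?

Unit-capacity flow: source→left, listed edges, right→sink; max matching = max flow.
Augmenting path A1→B4 (+1); matched 1.
Augmenting path A2→B1 (+1); matched 2.
Augmenting path A3→B4→A1→B5 (+1); matched 3.
No augmenting path remains; maximum matching = 3.
König certificate: {A1, A2, B4} is a vertex cover of size 3 (every listed pair touches it), so no matching can be larger.

3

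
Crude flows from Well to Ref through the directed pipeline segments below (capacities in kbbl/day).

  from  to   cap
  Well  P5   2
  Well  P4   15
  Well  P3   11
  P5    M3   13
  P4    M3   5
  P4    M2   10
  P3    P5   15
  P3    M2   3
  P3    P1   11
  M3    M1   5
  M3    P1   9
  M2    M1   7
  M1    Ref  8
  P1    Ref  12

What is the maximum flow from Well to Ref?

20

Augment Well→P3→P1→Ref: bottleneck 11, flow now 11.
Augment Well→P5→M3→M1→Ref: bottleneck 2, flow now 13.
Augment Well→P4→M3→M1→Ref: bottleneck 3, flow now 16.
Augment Well→P4→M3→P1→Ref: bottleneck 1, flow now 17.
Augment Well→P4→M2→M1→Ref: bottleneck 3, flow now 20.
No augmenting path remains; maximum flow = 20.
In the residual graph, reachable from Well: {Well, P5, P4, P3, M3, M2, M1, P1}.
Min-cut edges: M1→Ref (8), P1→Ref (12); capacity 8 + 12 = 20.
This cut is saturated, so no flow can exceed 20.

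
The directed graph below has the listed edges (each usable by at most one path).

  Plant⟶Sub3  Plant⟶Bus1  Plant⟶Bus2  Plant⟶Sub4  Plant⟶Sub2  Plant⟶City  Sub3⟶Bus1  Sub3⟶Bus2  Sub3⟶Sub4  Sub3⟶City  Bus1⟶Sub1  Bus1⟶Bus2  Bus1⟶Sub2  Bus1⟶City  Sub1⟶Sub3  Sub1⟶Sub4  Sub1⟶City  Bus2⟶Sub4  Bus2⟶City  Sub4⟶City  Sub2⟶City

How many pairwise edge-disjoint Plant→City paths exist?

6

Assign every edge capacity 1; by Menger, the answer equals the max flow.
Path Plant→City (+1); total 1.
Path Plant→Sub3→City (+1); total 2.
Path Plant→Bus1→City (+1); total 3.
Path Plant→Bus2→City (+1); total 4.
Path Plant→Sub4→City (+1); total 5.
Path Plant→Sub2→City (+1); total 6.
No residual Plant→City path; max flow = 6.
Certifying cut of size 6: {Plant→Bus1, Plant→Bus2, Plant→City, Plant→Sub2, Plant→Sub3, Plant→Sub4}.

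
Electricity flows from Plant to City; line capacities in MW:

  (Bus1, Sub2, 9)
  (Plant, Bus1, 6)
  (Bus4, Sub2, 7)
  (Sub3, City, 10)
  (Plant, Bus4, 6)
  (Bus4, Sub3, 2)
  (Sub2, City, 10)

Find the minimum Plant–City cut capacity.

12

Augment Plant→Bus1→Sub2→City: bottleneck 6, flow now 6.
Augment Plant→Bus4→Sub2→City: bottleneck 4, flow now 10.
Augment Plant→Bus4→Sub3→City: bottleneck 2, flow now 12.
No augmenting path remains; maximum flow = 12.
By max-flow min-cut, the minimum cut capacity equals the max flow.
In the residual graph, reachable from Plant: {Plant}.
Min-cut edges: Plant→Bus1 (6), Plant→Bus4 (6); capacity 6 + 6 = 12.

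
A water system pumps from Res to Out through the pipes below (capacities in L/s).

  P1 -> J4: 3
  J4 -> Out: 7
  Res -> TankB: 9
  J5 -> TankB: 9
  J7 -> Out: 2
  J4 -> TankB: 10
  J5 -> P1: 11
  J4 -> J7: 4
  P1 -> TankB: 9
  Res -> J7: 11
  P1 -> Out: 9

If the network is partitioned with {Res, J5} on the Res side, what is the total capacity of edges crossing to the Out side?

Edges leaving {Res, J5}: Res→TankB (9), Res→J7 (11), J5→P1 (11), J5→TankB (9).
Cut capacity = 9 + 11 + 11 + 9 = 40.

40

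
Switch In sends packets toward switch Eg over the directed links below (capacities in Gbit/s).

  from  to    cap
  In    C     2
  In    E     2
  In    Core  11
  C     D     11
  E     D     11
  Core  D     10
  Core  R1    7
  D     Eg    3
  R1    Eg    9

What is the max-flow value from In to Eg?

10

Augment In→C→D→Eg: bottleneck 2, flow now 2.
Augment In→E→D→Eg: bottleneck 1, flow now 3.
Augment In→Core→R1→Eg: bottleneck 7, flow now 10.
No augmenting path remains; maximum flow = 10.
In the residual graph, reachable from In: {In, C, E, Core, D}.
Min-cut edges: Core→R1 (7), D→Eg (3); capacity 7 + 3 = 10.
This cut is saturated, so no flow can exceed 10.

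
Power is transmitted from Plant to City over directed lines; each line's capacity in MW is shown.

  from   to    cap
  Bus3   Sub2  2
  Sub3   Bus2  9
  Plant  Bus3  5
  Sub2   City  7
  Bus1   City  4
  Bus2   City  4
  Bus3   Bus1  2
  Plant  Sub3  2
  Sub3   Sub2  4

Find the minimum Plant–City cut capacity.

Augment Plant→Sub3→Sub2→City: bottleneck 2, flow now 2.
Augment Plant→Bus3→Bus1→City: bottleneck 2, flow now 4.
Augment Plant→Bus3→Sub2→City: bottleneck 2, flow now 6.
No augmenting path remains; maximum flow = 6.
By max-flow min-cut, the minimum cut capacity equals the max flow.
In the residual graph, reachable from Plant: {Plant, Bus3}.
Min-cut edges: Plant→Sub3 (2), Bus3→Bus1 (2), Bus3→Sub2 (2); capacity 2 + 2 + 2 = 6.

6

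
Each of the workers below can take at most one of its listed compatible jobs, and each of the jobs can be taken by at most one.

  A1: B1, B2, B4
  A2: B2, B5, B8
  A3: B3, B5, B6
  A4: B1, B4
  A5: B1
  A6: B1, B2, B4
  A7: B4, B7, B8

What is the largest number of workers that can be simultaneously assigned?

6

Unit-capacity flow: source→left, listed edges, right→sink; max matching = max flow.
Augmenting path A1→B1 (+1); matched 1.
Augmenting path A2→B2 (+1); matched 2.
Augmenting path A3→B3 (+1); matched 3.
Augmenting path A4→B4 (+1); matched 4.
Augmenting path A7→B7 (+1); matched 5.
Augmenting path A6→B2→A2→B5 (+1); matched 6.
No augmenting path remains; maximum matching = 6.
König certificate: {A2, A3, A7, B1, B2, B4} is a vertex cover of size 6 (every listed pair touches it), so no matching can be larger.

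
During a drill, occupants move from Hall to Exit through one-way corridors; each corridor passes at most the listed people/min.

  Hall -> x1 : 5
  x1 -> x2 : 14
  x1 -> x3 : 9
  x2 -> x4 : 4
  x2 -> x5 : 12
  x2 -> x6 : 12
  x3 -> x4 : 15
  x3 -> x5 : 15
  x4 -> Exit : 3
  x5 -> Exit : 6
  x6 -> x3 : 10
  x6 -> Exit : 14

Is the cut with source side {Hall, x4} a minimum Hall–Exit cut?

Given cut capacity: 5 + 3 = 8.
Augment Hall→x1→x2→x4→Exit: bottleneck 3, flow now 3.
Augment Hall→x1→x2→x5→Exit: bottleneck 2, flow now 5.
No augmenting path remains; maximum flow = 5.
In the residual graph, reachable from Hall: {Hall}.
Min-cut edges: Hall→x1 (5); capacity 5 = 5.
Cut capacity 8 exceeds the max flow 5, so it is not minimum.

No — its capacity is 8, but the minimum cut has capacity 5.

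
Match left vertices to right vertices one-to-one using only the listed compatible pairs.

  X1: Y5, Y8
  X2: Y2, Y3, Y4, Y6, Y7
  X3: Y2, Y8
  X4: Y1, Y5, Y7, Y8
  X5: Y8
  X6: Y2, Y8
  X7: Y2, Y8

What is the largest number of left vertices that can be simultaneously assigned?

Unit-capacity flow: source→left, listed edges, right→sink; max matching = max flow.
Augmenting path X1→Y5 (+1); matched 1.
Augmenting path X2→Y2 (+1); matched 2.
Augmenting path X3→Y8 (+1); matched 3.
Augmenting path X4→Y1 (+1); matched 4.
Augmenting path X6→Y2→X2→Y3 (+1); matched 5.
No augmenting path remains; maximum matching = 5.
König certificate: {X1, X2, X4, Y2, Y8} is a vertex cover of size 5 (every listed pair touches it), so no matching can be larger.

5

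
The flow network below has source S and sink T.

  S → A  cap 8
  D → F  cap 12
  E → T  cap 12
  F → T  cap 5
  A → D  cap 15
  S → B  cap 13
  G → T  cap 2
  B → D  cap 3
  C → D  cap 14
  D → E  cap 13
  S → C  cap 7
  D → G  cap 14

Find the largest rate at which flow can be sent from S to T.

Augment S→A→D→E→T: bottleneck 8, flow now 8.
Augment S→B→D→E→T: bottleneck 3, flow now 11.
Augment S→C→D→E→T: bottleneck 1, flow now 12.
Augment S→C→D→F→T: bottleneck 5, flow now 17.
Augment S→C→D→G→T: bottleneck 1, flow now 18.
No augmenting path remains; maximum flow = 18.
In the residual graph, reachable from S: {S, B}.
Min-cut edges: S→A (8), S→C (7), B→D (3); capacity 8 + 7 + 3 = 18.
This cut is saturated, so no flow can exceed 18.

18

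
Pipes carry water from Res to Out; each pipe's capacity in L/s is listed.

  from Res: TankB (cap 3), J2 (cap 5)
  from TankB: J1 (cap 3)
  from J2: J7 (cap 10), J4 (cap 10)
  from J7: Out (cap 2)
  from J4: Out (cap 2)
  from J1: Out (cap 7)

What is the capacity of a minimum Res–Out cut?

7

Augment Res→TankB→J1→Out: bottleneck 3, flow now 3.
Augment Res→J2→J7→Out: bottleneck 2, flow now 5.
Augment Res→J2→J4→Out: bottleneck 2, flow now 7.
No augmenting path remains; maximum flow = 7.
By max-flow min-cut, the minimum cut capacity equals the max flow.
In the residual graph, reachable from Res: {Res, J2, J7, J4}.
Min-cut edges: Res→TankB (3), J7→Out (2), J4→Out (2); capacity 3 + 2 + 2 = 7.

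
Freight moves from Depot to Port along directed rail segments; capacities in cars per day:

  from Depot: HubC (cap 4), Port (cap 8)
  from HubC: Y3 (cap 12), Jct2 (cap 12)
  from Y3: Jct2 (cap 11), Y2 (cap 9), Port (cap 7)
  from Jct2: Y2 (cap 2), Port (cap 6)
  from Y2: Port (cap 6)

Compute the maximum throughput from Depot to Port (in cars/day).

Augment Depot→Port: bottleneck 8, flow now 8.
Augment Depot→HubC→Y3→Port: bottleneck 4, flow now 12.
No augmenting path remains; maximum flow = 12.
In the residual graph, reachable from Depot: {Depot}.
Min-cut edges: Depot→HubC (4), Depot→Port (8); capacity 4 + 8 = 12.
This cut is saturated, so no flow can exceed 12.

12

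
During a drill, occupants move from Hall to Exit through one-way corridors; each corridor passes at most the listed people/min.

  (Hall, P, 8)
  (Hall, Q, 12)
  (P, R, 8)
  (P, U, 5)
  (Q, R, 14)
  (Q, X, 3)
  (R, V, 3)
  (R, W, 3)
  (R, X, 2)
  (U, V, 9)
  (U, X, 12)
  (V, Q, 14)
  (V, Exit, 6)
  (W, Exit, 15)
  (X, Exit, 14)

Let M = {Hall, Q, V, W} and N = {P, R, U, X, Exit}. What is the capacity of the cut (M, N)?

46

Edges leaving {Hall, Q, V, W}: Hall→P (8), Q→R (14), Q→X (3), V→Exit (6), W→Exit (15).
Cut capacity = 8 + 14 + 3 + 6 + 15 = 46.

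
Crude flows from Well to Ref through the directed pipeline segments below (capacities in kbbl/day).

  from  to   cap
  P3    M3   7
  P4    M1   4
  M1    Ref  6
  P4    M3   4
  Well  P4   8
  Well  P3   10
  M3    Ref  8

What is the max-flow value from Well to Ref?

12

Augment Well→P4→M3→Ref: bottleneck 4, flow now 4.
Augment Well→P4→M1→Ref: bottleneck 4, flow now 8.
Augment Well→P3→M3→Ref: bottleneck 4, flow now 12.
No augmenting path remains; maximum flow = 12.
In the residual graph, reachable from Well: {Well, P4, P3, M3}.
Min-cut edges: P4→M1 (4), M3→Ref (8); capacity 4 + 8 = 12.
This cut is saturated, so no flow can exceed 12.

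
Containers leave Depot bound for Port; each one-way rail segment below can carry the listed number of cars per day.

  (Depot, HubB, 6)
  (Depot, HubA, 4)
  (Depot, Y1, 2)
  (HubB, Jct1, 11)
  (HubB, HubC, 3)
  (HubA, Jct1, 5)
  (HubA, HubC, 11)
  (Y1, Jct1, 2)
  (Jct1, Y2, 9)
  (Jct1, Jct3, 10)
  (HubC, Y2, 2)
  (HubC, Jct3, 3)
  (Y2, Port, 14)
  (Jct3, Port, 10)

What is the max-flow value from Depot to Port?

Augment Depot→HubB→Jct1→Y2→Port: bottleneck 6, flow now 6.
Augment Depot→HubA→Jct1→Y2→Port: bottleneck 3, flow now 9.
Augment Depot→HubA→Jct1→Jct3→Port: bottleneck 1, flow now 10.
Augment Depot→Y1→Jct1→Jct3→Port: bottleneck 2, flow now 12.
No augmenting path remains; maximum flow = 12.
In the residual graph, reachable from Depot: {Depot}.
Min-cut edges: Depot→HubB (6), Depot→HubA (4), Depot→Y1 (2); capacity 6 + 4 + 2 = 12.
This cut is saturated, so no flow can exceed 12.

12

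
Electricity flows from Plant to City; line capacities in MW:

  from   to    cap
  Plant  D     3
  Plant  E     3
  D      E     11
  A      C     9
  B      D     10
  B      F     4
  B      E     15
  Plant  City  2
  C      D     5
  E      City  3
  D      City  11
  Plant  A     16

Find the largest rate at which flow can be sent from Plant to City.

13

Augment Plant→City: bottleneck 2, flow now 2.
Augment Plant→D→City: bottleneck 3, flow now 5.
Augment Plant→E→City: bottleneck 3, flow now 8.
Augment Plant→A→C→D→City: bottleneck 5, flow now 13.
No augmenting path remains; maximum flow = 13.
In the residual graph, reachable from Plant: {Plant, A, C}.
Min-cut edges: Plant→D (3), Plant→E (3), Plant→City (2), C→D (5); capacity 3 + 3 + 2 + 5 = 13.
This cut is saturated, so no flow can exceed 13.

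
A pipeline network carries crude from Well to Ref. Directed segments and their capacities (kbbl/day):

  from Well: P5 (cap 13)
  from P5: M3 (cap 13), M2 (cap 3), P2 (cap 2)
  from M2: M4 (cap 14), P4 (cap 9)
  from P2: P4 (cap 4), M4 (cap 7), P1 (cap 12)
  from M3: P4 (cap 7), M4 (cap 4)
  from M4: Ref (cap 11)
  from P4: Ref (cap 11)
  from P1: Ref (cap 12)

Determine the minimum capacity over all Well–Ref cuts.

Augment Well→P5→M2→M4→Ref: bottleneck 3, flow now 3.
Augment Well→P5→P2→M4→Ref: bottleneck 2, flow now 5.
Augment Well→P5→M3→M4→Ref: bottleneck 4, flow now 9.
Augment Well→P5→M3→P4→Ref: bottleneck 4, flow now 13.
No augmenting path remains; maximum flow = 13.
By max-flow min-cut, the minimum cut capacity equals the max flow.
In the residual graph, reachable from Well: {Well}.
Min-cut edges: Well→P5 (13); capacity 13 = 13.

13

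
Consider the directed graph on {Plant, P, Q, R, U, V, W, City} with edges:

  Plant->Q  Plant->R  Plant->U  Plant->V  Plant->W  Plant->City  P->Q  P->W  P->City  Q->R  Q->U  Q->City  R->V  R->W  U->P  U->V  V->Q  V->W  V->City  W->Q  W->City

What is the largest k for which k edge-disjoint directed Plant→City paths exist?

Assign every edge capacity 1; by Menger, the answer equals the max flow.
Path Plant→City (+1); total 1.
Path Plant→Q→City (+1); total 2.
Path Plant→V→City (+1); total 3.
Path Plant→W→City (+1); total 4.
Path Plant→U→P→City (+1); total 5.
No residual Plant→City path; max flow = 5.
Certifying cut of size 5: {Plant→City, Q→City, U→P, V→City, W→City}.

5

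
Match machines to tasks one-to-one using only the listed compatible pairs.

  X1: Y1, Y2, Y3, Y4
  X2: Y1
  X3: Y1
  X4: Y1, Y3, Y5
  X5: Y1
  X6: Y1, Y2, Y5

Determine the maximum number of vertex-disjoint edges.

Unit-capacity flow: source→left, listed edges, right→sink; max matching = max flow.
Augmenting path X1→Y1 (+1); matched 1.
Augmenting path X4→Y3 (+1); matched 2.
Augmenting path X6→Y2 (+1); matched 3.
Augmenting path X2→Y1→X1→Y4 (+1); matched 4.
No augmenting path remains; maximum matching = 4.
König certificate: {X1, X4, X6, Y1} is a vertex cover of size 4 (every listed pair touches it), so no matching can be larger.

4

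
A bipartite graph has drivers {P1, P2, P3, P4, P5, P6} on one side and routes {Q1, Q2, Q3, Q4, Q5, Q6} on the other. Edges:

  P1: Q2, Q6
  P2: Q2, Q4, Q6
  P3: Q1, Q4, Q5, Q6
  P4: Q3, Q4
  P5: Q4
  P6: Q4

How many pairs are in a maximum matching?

Unit-capacity flow: source→left, listed edges, right→sink; max matching = max flow.
Augmenting path P1→Q2 (+1); matched 1.
Augmenting path P2→Q4 (+1); matched 2.
Augmenting path P3→Q1 (+1); matched 3.
Augmenting path P4→Q3 (+1); matched 4.
Augmenting path P5→Q4→P2→Q6 (+1); matched 5.
No augmenting path remains; maximum matching = 5.
König certificate: {P1, P2, P3, P4, Q4} is a vertex cover of size 5 (every listed pair touches it), so no matching can be larger.

5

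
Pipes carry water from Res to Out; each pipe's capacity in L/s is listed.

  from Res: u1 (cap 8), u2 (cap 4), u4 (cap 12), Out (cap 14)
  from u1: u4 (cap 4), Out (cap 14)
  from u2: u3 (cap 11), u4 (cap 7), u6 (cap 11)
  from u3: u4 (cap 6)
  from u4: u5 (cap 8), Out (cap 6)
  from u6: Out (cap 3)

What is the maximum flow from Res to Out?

31

Augment Res→Out: bottleneck 14, flow now 14.
Augment Res→u1→Out: bottleneck 8, flow now 22.
Augment Res→u4→Out: bottleneck 6, flow now 28.
Augment Res→u2→u6→Out: bottleneck 3, flow now 31.
No augmenting path remains; maximum flow = 31.
In the residual graph, reachable from Res: {Res, u2, u3, u4, u5, u6}.
Min-cut edges: Res→u1 (8), Res→Out (14), u4→Out (6), u6→Out (3); capacity 8 + 14 + 6 + 3 = 31.
This cut is saturated, so no flow can exceed 31.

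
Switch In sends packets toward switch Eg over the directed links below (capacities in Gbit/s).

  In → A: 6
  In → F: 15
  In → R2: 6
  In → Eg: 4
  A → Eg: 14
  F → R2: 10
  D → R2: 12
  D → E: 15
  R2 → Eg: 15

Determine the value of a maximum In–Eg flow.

25

Augment In→Eg: bottleneck 4, flow now 4.
Augment In→A→Eg: bottleneck 6, flow now 10.
Augment In→R2→Eg: bottleneck 6, flow now 16.
Augment In→F→R2→Eg: bottleneck 9, flow now 25.
No augmenting path remains; maximum flow = 25.
In the residual graph, reachable from In: {In, F, R2}.
Min-cut edges: In→A (6), In→Eg (4), R2→Eg (15); capacity 6 + 4 + 15 = 25.
This cut is saturated, so no flow can exceed 25.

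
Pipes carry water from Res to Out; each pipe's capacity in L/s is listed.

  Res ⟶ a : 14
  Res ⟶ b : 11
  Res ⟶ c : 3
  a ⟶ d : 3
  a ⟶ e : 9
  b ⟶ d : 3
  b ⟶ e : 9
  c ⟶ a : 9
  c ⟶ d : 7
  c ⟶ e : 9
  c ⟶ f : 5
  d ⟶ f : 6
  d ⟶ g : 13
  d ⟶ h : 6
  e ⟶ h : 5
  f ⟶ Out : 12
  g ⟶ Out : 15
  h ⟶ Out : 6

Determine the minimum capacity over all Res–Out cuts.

14

Augment Res→c→f→Out: bottleneck 3, flow now 3.
Augment Res→a→d→f→Out: bottleneck 3, flow now 6.
Augment Res→a→e→h→Out: bottleneck 5, flow now 11.
Augment Res→b→d→f→Out: bottleneck 3, flow now 14.
No augmenting path remains; maximum flow = 14.
By max-flow min-cut, the minimum cut capacity equals the max flow.
In the residual graph, reachable from Res: {Res, a, b, e}.
Min-cut edges: Res→c (3), a→d (3), b→d (3), e→h (5); capacity 3 + 3 + 3 + 5 = 14.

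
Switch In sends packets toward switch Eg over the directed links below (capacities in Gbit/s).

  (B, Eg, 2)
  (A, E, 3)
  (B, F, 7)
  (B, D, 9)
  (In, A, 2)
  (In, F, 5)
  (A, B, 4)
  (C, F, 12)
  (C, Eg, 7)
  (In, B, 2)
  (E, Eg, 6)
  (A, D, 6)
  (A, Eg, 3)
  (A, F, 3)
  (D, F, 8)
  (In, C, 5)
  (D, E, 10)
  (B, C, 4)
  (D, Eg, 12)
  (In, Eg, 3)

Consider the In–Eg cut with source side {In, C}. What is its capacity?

31

Edges leaving {In, C}: In→A (2), In→B (2), In→F (5), In→Eg (3), C→F (12), C→Eg (7).
Cut capacity = 2 + 2 + 5 + 3 + 12 + 7 = 31.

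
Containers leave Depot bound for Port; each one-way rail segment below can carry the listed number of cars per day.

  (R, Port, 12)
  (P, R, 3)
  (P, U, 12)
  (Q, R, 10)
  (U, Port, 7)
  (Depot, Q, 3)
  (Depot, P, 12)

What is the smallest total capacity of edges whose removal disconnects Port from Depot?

Augment Depot→P→R→Port: bottleneck 3, flow now 3.
Augment Depot→P→U→Port: bottleneck 7, flow now 10.
Augment Depot→Q→R→Port: bottleneck 3, flow now 13.
No augmenting path remains; maximum flow = 13.
By max-flow min-cut, the minimum cut capacity equals the max flow.
In the residual graph, reachable from Depot: {Depot, P, U}.
Min-cut edges: Depot→Q (3), P→R (3), U→Port (7); capacity 3 + 3 + 7 = 13.

13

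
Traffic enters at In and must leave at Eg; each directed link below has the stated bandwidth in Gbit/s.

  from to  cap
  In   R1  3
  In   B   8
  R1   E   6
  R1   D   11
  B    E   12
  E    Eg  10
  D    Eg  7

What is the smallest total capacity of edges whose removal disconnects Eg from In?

Augment In→R1→E→Eg: bottleneck 3, flow now 3.
Augment In→B→E→Eg: bottleneck 7, flow now 10.
Augment In→B→E→R1→D→Eg: bottleneck 1, flow now 11. (uses reverse residual edge)
No augmenting path remains; maximum flow = 11.
By max-flow min-cut, the minimum cut capacity equals the max flow.
In the residual graph, reachable from In: {In}.
Min-cut edges: In→R1 (3), In→B (8); capacity 3 + 8 = 11.

11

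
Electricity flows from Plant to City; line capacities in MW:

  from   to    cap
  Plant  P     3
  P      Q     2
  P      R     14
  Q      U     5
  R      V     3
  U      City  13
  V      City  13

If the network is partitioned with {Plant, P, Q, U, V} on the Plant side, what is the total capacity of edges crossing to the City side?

Edges leaving {Plant, P, Q, U, V}: P→R (14), U→City (13), V→City (13).
Cut capacity = 14 + 13 + 13 = 40.

40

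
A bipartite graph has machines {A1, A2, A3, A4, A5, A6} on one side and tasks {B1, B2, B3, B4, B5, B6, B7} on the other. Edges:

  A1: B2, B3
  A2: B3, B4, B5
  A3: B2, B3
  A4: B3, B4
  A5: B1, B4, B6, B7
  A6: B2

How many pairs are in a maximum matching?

Unit-capacity flow: source→left, listed edges, right→sink; max matching = max flow.
Augmenting path A1→B2 (+1); matched 1.
Augmenting path A2→B3 (+1); matched 2.
Augmenting path A4→B4 (+1); matched 3.
Augmenting path A5→B1 (+1); matched 4.
Augmenting path A3→B3→A2→B5 (+1); matched 5.
No augmenting path remains; maximum matching = 5.
König certificate: {A2, A4, A5, B2, B3} is a vertex cover of size 5 (every listed pair touches it), so no matching can be larger.

5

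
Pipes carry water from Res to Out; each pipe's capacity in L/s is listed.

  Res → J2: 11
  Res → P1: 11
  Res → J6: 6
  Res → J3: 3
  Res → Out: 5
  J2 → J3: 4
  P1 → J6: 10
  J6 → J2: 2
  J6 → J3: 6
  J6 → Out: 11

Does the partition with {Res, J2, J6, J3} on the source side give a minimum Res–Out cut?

Given cut capacity: 11 + 5 + 11 = 27.
Augment Res→Out: bottleneck 5, flow now 5.
Augment Res→J6→Out: bottleneck 6, flow now 11.
Augment Res→P1→J6→Out: bottleneck 5, flow now 16.
No augmenting path remains; maximum flow = 16.
In the residual graph, reachable from Res: {Res, J2, P1, J6, J3}.
Min-cut edges: Res→Out (5), J6→Out (11); capacity 5 + 11 = 16.
Cut capacity 27 exceeds the max flow 16, so it is not minimum.

No — its capacity is 27, but the minimum cut has capacity 16.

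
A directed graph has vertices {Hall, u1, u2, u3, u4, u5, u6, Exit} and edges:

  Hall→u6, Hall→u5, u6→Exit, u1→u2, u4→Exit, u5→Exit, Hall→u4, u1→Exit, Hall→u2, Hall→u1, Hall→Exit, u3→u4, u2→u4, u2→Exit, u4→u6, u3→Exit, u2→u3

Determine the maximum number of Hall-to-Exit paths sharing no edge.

6

Assign every edge capacity 1; by Menger, the answer equals the max flow.
Path Hall→Exit (+1); total 1.
Path Hall→u1→Exit (+1); total 2.
Path Hall→u2→Exit (+1); total 3.
Path Hall→u4→Exit (+1); total 4.
Path Hall→u5→Exit (+1); total 5.
Path Hall→u6→Exit (+1); total 6.
No residual Hall→Exit path; max flow = 6.
Certifying cut of size 6: {Hall→Exit, Hall→u1, Hall→u2, Hall→u4, Hall→u5, Hall→u6}.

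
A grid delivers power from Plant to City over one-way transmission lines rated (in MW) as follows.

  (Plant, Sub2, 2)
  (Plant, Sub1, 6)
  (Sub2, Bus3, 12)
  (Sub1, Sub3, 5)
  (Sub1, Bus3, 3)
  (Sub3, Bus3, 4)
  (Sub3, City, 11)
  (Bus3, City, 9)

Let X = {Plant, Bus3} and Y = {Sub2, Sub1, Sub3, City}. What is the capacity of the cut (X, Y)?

Edges leaving {Plant, Bus3}: Plant→Sub2 (2), Plant→Sub1 (6), Bus3→City (9).
Cut capacity = 2 + 6 + 9 = 17.

17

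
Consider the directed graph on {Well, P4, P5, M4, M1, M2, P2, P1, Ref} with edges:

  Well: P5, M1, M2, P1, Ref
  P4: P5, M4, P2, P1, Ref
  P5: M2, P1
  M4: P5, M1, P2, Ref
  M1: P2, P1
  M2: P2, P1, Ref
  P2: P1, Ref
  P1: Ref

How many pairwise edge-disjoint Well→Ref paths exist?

4

Assign every edge capacity 1; by Menger, the answer equals the max flow.
Path Well→Ref (+1); total 1.
Path Well→M2→Ref (+1); total 2.
Path Well→P1→Ref (+1); total 3.
Path Well→M1→P2→Ref (+1); total 4.
No residual Well→Ref path; max flow = 4.
Certifying cut of size 4: {M2→Ref, P1→Ref, P2→Ref, Well→Ref}.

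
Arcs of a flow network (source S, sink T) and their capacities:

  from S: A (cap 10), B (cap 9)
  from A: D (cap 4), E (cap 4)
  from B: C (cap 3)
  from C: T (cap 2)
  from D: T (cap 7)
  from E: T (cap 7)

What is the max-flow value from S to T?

10

Augment S→A→D→T: bottleneck 4, flow now 4.
Augment S→A→E→T: bottleneck 4, flow now 8.
Augment S→B→C→T: bottleneck 2, flow now 10.
No augmenting path remains; maximum flow = 10.
In the residual graph, reachable from S: {S, A, B, C}.
Min-cut edges: A→D (4), A→E (4), C→T (2); capacity 4 + 4 + 2 = 10.
This cut is saturated, so no flow can exceed 10.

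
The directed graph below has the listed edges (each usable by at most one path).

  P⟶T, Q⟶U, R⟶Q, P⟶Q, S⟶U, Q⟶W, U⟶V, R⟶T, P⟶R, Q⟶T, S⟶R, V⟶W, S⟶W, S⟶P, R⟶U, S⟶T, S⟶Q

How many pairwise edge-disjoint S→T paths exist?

4

Assign every edge capacity 1; by Menger, the answer equals the max flow.
Path S→T (+1); total 1.
Path S→P→T (+1); total 2.
Path S→Q→T (+1); total 3.
Path S→R→T (+1); total 4.
No residual S→T path; max flow = 4.
Certifying cut of size 4: {S→P, S→Q, S→R, S→T}.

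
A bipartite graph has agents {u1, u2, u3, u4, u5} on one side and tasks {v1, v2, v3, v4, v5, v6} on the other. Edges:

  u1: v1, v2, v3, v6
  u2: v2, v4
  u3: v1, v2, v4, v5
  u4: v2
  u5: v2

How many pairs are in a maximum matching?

Unit-capacity flow: source→left, listed edges, right→sink; max matching = max flow.
Augmenting path u1→v1 (+1); matched 1.
Augmenting path u2→v2 (+1); matched 2.
Augmenting path u3→v4 (+1); matched 3.
Augmenting path u4→v2→u2→v4→u3→v5 (+1); matched 4.
No augmenting path remains; maximum matching = 4.
König certificate: {u1, u2, u3, v2} is a vertex cover of size 4 (every listed pair touches it), so no matching can be larger.

4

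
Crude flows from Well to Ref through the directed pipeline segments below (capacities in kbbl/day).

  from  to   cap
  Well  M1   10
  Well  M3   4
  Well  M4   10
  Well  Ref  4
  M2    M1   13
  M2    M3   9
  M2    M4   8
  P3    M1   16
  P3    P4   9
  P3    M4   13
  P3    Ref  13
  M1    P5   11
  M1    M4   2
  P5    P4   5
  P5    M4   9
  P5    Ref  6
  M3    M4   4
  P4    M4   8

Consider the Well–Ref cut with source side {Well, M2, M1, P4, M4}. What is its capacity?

Edges leaving {Well, M2, M1, P4, M4}: Well→M3 (4), Well→Ref (4), M2→M3 (9), M1→P5 (11).
Cut capacity = 4 + 4 + 9 + 11 = 28.

28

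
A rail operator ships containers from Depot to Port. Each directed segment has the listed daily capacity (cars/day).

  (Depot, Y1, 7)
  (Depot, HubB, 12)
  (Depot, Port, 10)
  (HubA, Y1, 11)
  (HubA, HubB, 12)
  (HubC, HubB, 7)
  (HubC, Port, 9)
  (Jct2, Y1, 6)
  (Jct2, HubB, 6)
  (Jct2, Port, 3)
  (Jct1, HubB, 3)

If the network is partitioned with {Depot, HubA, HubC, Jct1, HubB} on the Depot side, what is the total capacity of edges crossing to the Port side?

37

Edges leaving {Depot, HubA, HubC, Jct1, HubB}: Depot→Y1 (7), Depot→Port (10), HubA→Y1 (11), HubC→Port (9).
Cut capacity = 7 + 10 + 11 + 9 = 37.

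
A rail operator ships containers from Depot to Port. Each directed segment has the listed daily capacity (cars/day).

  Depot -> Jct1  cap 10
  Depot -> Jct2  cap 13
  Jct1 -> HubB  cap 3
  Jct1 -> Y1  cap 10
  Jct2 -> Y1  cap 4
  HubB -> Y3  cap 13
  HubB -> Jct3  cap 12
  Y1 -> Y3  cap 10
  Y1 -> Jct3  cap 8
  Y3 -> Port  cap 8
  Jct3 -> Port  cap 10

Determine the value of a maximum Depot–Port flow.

Augment Depot→Jct1→HubB→Y3→Port: bottleneck 3, flow now 3.
Augment Depot→Jct1→Y1→Y3→Port: bottleneck 5, flow now 8.
Augment Depot→Jct1→Y1→Jct3→Port: bottleneck 2, flow now 10.
Augment Depot→Jct2→Y1→Jct3→Port: bottleneck 4, flow now 14.
No augmenting path remains; maximum flow = 14.
In the residual graph, reachable from Depot: {Depot, Jct2}.
Min-cut edges: Depot→Jct1 (10), Jct2→Y1 (4); capacity 10 + 4 = 14.
This cut is saturated, so no flow can exceed 14.

14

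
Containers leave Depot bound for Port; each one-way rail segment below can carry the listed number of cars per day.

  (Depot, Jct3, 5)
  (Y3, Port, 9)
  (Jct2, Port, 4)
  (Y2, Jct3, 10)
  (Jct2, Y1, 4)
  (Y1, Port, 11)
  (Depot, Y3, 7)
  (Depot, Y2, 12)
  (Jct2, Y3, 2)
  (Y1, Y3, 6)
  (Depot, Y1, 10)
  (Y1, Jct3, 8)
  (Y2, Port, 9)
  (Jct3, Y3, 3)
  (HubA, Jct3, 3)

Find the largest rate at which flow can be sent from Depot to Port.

28

Augment Depot→Y2→Port: bottleneck 9, flow now 9.
Augment Depot→Y1→Port: bottleneck 10, flow now 19.
Augment Depot→Y3→Port: bottleneck 7, flow now 26.
Augment Depot→Jct3→Y3→Port: bottleneck 2, flow now 28.
No augmenting path remains; maximum flow = 28.
In the residual graph, reachable from Depot: {Depot, Y2, Y3, Jct3}.
Min-cut edges: Depot→Y1 (10), Y2→Port (9), Y3→Port (9); capacity 10 + 9 + 9 = 28.
This cut is saturated, so no flow can exceed 28.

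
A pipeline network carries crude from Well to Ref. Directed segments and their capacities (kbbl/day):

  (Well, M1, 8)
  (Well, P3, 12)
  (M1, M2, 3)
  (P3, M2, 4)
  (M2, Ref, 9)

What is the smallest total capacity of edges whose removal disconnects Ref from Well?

Augment Well→M1→M2→Ref: bottleneck 3, flow now 3.
Augment Well→P3→M2→Ref: bottleneck 4, flow now 7.
No augmenting path remains; maximum flow = 7.
By max-flow min-cut, the minimum cut capacity equals the max flow.
In the residual graph, reachable from Well: {Well, M1, P3}.
Min-cut edges: M1→M2 (3), P3→M2 (4); capacity 3 + 4 = 7.

7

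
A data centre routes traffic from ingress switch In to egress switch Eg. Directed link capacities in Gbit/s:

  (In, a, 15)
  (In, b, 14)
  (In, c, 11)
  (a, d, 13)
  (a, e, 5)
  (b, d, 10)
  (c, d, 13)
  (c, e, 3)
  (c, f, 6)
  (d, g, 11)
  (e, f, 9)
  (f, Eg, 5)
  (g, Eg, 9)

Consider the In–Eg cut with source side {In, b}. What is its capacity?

Edges leaving {In, b}: In→a (15), In→c (11), b→d (10).
Cut capacity = 15 + 11 + 10 = 36.

36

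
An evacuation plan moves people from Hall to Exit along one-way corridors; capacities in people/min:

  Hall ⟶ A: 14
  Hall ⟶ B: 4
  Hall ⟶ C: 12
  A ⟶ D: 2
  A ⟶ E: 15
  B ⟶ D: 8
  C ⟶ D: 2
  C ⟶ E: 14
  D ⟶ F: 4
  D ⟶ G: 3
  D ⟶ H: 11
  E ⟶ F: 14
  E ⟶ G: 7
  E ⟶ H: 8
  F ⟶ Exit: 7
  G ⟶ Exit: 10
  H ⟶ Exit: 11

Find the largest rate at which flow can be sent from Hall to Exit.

28

Augment Hall→A→D→F→Exit: bottleneck 2, flow now 2.
Augment Hall→A→E→F→Exit: bottleneck 5, flow now 7.
Augment Hall→A→E→G→Exit: bottleneck 7, flow now 14.
Augment Hall→B→D→G→Exit: bottleneck 3, flow now 17.
Augment Hall→B→D→H→Exit: bottleneck 1, flow now 18.
Augment Hall→C→D→H→Exit: bottleneck 2, flow now 20.
Augment Hall→C→E→H→Exit: bottleneck 8, flow now 28.
No augmenting path remains; maximum flow = 28.
In the residual graph, reachable from Hall: {Hall, A, B, C, D, E, F, H}.
Min-cut edges: D→G (3), E→G (7), F→Exit (7), H→Exit (11); capacity 3 + 7 + 7 + 11 = 28.
This cut is saturated, so no flow can exceed 28.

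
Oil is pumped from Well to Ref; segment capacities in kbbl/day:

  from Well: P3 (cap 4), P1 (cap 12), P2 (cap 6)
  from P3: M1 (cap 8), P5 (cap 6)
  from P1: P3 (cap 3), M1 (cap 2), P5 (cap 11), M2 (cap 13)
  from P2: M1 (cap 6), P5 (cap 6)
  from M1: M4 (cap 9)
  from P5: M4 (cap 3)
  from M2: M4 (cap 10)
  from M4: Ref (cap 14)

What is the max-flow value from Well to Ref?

Augment Well→P3→M1→M4→Ref: bottleneck 4, flow now 4.
Augment Well→P1→M1→M4→Ref: bottleneck 2, flow now 6.
Augment Well→P1→P5→M4→Ref: bottleneck 3, flow now 9.
Augment Well→P1→M2→M4→Ref: bottleneck 5, flow now 14.
No augmenting path remains; maximum flow = 14.
In the residual graph, reachable from Well: {Well, P3, P1, P2, M1, P5, M2, M4}.
Min-cut edges: M4→Ref (14); capacity 14 = 14.
This cut is saturated, so no flow can exceed 14.

14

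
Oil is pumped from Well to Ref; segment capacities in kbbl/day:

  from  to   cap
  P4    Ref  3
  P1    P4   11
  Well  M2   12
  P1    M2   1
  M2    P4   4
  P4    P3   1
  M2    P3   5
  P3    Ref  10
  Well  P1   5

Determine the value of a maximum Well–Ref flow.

Augment Well→P1→P4→Ref: bottleneck 3, flow now 3.
Augment Well→M2→P3→Ref: bottleneck 5, flow now 8.
Augment Well→P1→P4→P3→Ref: bottleneck 1, flow now 9.
No augmenting path remains; maximum flow = 9.
In the residual graph, reachable from Well: {Well, P1, M2, P4}.
Min-cut edges: M2→P3 (5), P4→P3 (1), P4→Ref (3); capacity 5 + 1 + 3 = 9.
This cut is saturated, so no flow can exceed 9.

9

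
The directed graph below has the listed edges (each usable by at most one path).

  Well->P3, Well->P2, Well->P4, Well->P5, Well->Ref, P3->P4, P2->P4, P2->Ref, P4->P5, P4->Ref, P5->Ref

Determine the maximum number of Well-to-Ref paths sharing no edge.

4

Assign every edge capacity 1; by Menger, the answer equals the max flow.
Path Well→Ref (+1); total 1.
Path Well→P2→Ref (+1); total 2.
Path Well→P4→Ref (+1); total 3.
Path Well→P5→Ref (+1); total 4.
No residual Well→Ref path; max flow = 4.
Certifying cut of size 4: {P4→Ref, P5→Ref, Well→P2, Well→Ref}.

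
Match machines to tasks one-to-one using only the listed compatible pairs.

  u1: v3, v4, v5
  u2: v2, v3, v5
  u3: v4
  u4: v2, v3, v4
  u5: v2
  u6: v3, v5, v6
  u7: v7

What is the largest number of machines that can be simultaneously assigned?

Unit-capacity flow: source→left, listed edges, right→sink; max matching = max flow.
Augmenting path u1→v3 (+1); matched 1.
Augmenting path u2→v2 (+1); matched 2.
Augmenting path u3→v4 (+1); matched 3.
Augmenting path u6→v5 (+1); matched 4.
Augmenting path u7→v7 (+1); matched 5.
Augmenting path u4→v2→u2→v5→u6→v6 (+1); matched 6.
No augmenting path remains; maximum matching = 6.
König certificate: {u6, u7, v2, v3, v4, v5} is a vertex cover of size 6 (every listed pair touches it), so no matching can be larger.

6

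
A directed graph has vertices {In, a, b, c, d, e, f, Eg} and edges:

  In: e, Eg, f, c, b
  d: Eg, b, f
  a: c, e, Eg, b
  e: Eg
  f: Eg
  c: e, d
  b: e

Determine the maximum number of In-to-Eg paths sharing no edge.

Assign every edge capacity 1; by Menger, the answer equals the max flow.
Path In→Eg (+1); total 1.
Path In→e→Eg (+1); total 2.
Path In→f→Eg (+1); total 3.
Path In→c→d→Eg (+1); total 4.
No residual In→Eg path; max flow = 4.
Certifying cut of size 4: {In→Eg, In→c, In→f, e→Eg}.

4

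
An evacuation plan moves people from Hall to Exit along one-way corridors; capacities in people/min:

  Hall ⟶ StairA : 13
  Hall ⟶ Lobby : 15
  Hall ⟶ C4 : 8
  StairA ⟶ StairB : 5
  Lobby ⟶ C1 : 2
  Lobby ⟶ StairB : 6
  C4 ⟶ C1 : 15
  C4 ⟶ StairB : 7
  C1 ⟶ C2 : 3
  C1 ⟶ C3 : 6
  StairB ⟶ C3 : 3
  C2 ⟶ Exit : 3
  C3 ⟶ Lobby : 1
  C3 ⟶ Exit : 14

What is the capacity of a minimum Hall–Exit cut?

12

Augment Hall→StairA→StairB→C3→Exit: bottleneck 3, flow now 3.
Augment Hall→Lobby→C1→C2→Exit: bottleneck 2, flow now 5.
Augment Hall→C4→C1→C2→Exit: bottleneck 1, flow now 6.
Augment Hall→C4→C1→C3→Exit: bottleneck 6, flow now 12.
No augmenting path remains; maximum flow = 12.
By max-flow min-cut, the minimum cut capacity equals the max flow.
In the residual graph, reachable from Hall: {Hall, StairA, Lobby, C4, C1, StairB}.
Min-cut edges: C1→C2 (3), C1→C3 (6), StairB→C3 (3); capacity 3 + 6 + 3 = 12.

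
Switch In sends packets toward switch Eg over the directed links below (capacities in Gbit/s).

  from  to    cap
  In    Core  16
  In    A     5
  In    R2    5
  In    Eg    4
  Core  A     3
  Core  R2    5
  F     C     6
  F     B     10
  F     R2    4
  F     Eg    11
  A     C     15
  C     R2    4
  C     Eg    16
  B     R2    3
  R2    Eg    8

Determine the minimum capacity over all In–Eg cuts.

20

Augment In→Eg: bottleneck 4, flow now 4.
Augment In→R2→Eg: bottleneck 5, flow now 9.
Augment In→Core→R2→Eg: bottleneck 3, flow now 12.
Augment In→A→C→Eg: bottleneck 5, flow now 17.
Augment In→Core→A→C→Eg: bottleneck 3, flow now 20.
No augmenting path remains; maximum flow = 20.
By max-flow min-cut, the minimum cut capacity equals the max flow.
In the residual graph, reachable from In: {In, Core, R2}.
Min-cut edges: In→A (5), In→Eg (4), Core→A (3), R2→Eg (8); capacity 5 + 4 + 3 + 8 = 20.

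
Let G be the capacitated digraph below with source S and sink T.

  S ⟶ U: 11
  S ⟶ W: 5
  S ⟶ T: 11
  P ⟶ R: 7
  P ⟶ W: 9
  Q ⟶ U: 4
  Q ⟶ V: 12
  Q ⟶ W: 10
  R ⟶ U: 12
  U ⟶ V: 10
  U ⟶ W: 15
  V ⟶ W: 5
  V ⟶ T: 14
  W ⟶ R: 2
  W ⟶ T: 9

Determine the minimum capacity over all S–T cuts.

27

Augment S→T: bottleneck 11, flow now 11.
Augment S→W→T: bottleneck 5, flow now 16.
Augment S→U→V→T: bottleneck 10, flow now 26.
Augment S→U→W→T: bottleneck 1, flow now 27.
No augmenting path remains; maximum flow = 27.
By max-flow min-cut, the minimum cut capacity equals the max flow.
In the residual graph, reachable from S: {S}.
Min-cut edges: S→U (11), S→W (5), S→T (11); capacity 11 + 5 + 11 = 27.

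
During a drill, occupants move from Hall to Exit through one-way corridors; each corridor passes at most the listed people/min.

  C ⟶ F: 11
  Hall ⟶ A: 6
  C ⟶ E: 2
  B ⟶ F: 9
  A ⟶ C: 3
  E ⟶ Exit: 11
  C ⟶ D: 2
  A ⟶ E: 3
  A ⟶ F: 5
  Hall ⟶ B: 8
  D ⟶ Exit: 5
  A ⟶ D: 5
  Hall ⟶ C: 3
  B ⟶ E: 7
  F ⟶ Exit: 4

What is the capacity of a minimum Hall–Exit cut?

Augment Hall→A→D→Exit: bottleneck 5, flow now 5.
Augment Hall→A→E→Exit: bottleneck 1, flow now 6.
Augment Hall→B→E→Exit: bottleneck 7, flow now 13.
Augment Hall→B→F→Exit: bottleneck 1, flow now 14.
Augment Hall→C→E→Exit: bottleneck 2, flow now 16.
Augment Hall→C→F→Exit: bottleneck 1, flow now 17.
No augmenting path remains; maximum flow = 17.
By max-flow min-cut, the minimum cut capacity equals the max flow.
In the residual graph, reachable from Hall: {Hall}.
Min-cut edges: Hall→A (6), Hall→B (8), Hall→C (3); capacity 6 + 8 + 3 = 17.

17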